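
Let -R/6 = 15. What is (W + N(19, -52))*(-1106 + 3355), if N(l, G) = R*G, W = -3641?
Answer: 2336711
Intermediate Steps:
R = -90 (R = -6*15 = -90)
N(l, G) = -90*G
(W + N(19, -52))*(-1106 + 3355) = (-3641 - 90*(-52))*(-1106 + 3355) = (-3641 + 4680)*2249 = 1039*2249 = 2336711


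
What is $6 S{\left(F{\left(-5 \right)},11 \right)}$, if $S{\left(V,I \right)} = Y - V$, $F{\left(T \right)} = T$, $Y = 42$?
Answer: $282$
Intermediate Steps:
$S{\left(V,I \right)} = 42 - V$
$6 S{\left(F{\left(-5 \right)},11 \right)} = 6 \left(42 - -5\right) = 6 \left(42 + 5\right) = 6 \cdot 47 = 282$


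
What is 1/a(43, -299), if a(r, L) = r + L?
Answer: -1/256 ≈ -0.0039063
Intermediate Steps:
a(r, L) = L + r
1/a(43, -299) = 1/(-299 + 43) = 1/(-256) = -1/256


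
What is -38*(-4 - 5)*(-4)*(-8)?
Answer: 10944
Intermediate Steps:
-38*(-4 - 5)*(-4)*(-8) = -(-342)*(-4)*(-8) = -38*36*(-8) = -1368*(-8) = 10944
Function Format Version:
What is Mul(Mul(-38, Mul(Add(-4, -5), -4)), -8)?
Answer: 10944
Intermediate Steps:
Mul(Mul(-38, Mul(Add(-4, -5), -4)), -8) = Mul(Mul(-38, Mul(-9, -4)), -8) = Mul(Mul(-38, 36), -8) = Mul(-1368, -8) = 10944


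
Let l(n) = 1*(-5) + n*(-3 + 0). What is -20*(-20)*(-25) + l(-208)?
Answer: -9381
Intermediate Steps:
l(n) = -5 - 3*n (l(n) = -5 + n*(-3) = -5 - 3*n)
-20*(-20)*(-25) + l(-208) = -20*(-20)*(-25) + (-5 - 3*(-208)) = 400*(-25) + (-5 + 624) = -10000 + 619 = -9381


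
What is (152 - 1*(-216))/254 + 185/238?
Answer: 67287/30226 ≈ 2.2261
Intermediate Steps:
(152 - 1*(-216))/254 + 185/238 = (152 + 216)*(1/254) + 185*(1/238) = 368*(1/254) + 185/238 = 184/127 + 185/238 = 67287/30226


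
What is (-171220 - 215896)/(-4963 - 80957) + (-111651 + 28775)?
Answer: -1780079701/21480 ≈ -82872.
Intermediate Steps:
(-171220 - 215896)/(-4963 - 80957) + (-111651 + 28775) = -387116/(-85920) - 82876 = -387116*(-1/85920) - 82876 = 96779/21480 - 82876 = -1780079701/21480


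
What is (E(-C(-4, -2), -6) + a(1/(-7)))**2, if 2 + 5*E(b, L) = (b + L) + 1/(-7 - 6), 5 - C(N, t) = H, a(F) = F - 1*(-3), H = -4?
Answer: 64516/207025 ≈ 0.31163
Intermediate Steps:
a(F) = 3 + F (a(F) = F + 3 = 3 + F)
C(N, t) = 9 (C(N, t) = 5 - 1*(-4) = 5 + 4 = 9)
E(b, L) = -27/65 + L/5 + b/5 (E(b, L) = -2/5 + ((b + L) + 1/(-7 - 6))/5 = -2/5 + ((L + b) + 1/(-13))/5 = -2/5 + ((L + b) - 1/13)/5 = -2/5 + (-1/13 + L + b)/5 = -2/5 + (-1/65 + L/5 + b/5) = -27/65 + L/5 + b/5)
(E(-C(-4, -2), -6) + a(1/(-7)))**2 = ((-27/65 + (1/5)*(-6) + (-1*9)/5) + (3 + 1/(-7)))**2 = ((-27/65 - 6/5 + (1/5)*(-9)) + (3 - 1/7))**2 = ((-27/65 - 6/5 - 9/5) + 20/7)**2 = (-222/65 + 20/7)**2 = (-254/455)**2 = 64516/207025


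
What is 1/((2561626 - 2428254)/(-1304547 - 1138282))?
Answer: -2442829/133372 ≈ -18.316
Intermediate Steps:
1/((2561626 - 2428254)/(-1304547 - 1138282)) = 1/(133372/(-2442829)) = 1/(133372*(-1/2442829)) = 1/(-133372/2442829) = -2442829/133372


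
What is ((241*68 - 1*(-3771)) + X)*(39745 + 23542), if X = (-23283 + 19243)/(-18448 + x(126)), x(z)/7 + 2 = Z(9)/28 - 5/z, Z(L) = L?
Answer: 847857878050393/664561 ≈ 1.2758e+9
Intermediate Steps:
x(z) = -47/4 - 35/z (x(z) = -14 + 7*(9/28 - 5/z) = -14 + (9/4 - 35/z) = -47/4 - 35/z)
X = 145440/664561 (X = (-23283 + 19243)/(-18448 + (-47/4 - 35/126)) = -4040/(-18448 + (-47/4 - 35*1/126)) = -4040/(-18448 + (-47/4 - 5/18)) = -4040/(-18448 - 433/36) = -4040/(-664561/36) = -4040*(-36/664561) = 145440/664561 ≈ 0.21885)
((241*68 - 1*(-3771)) + X)*(39745 + 23542) = ((241*68 - 1*(-3771)) + 145440/664561)*(39745 + 23542) = ((16388 + 3771) + 145440/664561)*63287 = (20159 + 145440/664561)*63287 = (13397030639/664561)*63287 = 847857878050393/664561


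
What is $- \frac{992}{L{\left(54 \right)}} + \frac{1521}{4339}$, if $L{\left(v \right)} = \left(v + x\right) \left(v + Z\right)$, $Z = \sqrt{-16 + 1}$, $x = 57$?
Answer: $\frac{29156901}{156850511} + \frac{992 i \sqrt{15}}{325341} \approx 0.18589 + 0.011809 i$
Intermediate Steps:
$Z = i \sqrt{15}$ ($Z = \sqrt{-15} = i \sqrt{15} \approx 3.873 i$)
$L{\left(v \right)} = \left(57 + v\right) \left(v + i \sqrt{15}\right)$ ($L{\left(v \right)} = \left(v + 57\right) \left(v + i \sqrt{15}\right) = \left(57 + v\right) \left(v + i \sqrt{15}\right)$)
$- \frac{992}{L{\left(54 \right)}} + \frac{1521}{4339} = - \frac{992}{54^{2} + 57 \cdot 54 + 57 i \sqrt{15} + i 54 \sqrt{15}} + \frac{1521}{4339} = - \frac{992}{2916 + 3078 + 57 i \sqrt{15} + 54 i \sqrt{15}} + 1521 \cdot \frac{1}{4339} = - \frac{992}{5994 + 111 i \sqrt{15}} + \frac{1521}{4339} = \frac{1521}{4339} - \frac{992}{5994 + 111 i \sqrt{15}}$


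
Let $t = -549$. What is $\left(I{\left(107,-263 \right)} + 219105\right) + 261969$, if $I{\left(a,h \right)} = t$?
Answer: $480525$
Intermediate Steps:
$I{\left(a,h \right)} = -549$
$\left(I{\left(107,-263 \right)} + 219105\right) + 261969 = \left(-549 + 219105\right) + 261969 = 218556 + 261969 = 480525$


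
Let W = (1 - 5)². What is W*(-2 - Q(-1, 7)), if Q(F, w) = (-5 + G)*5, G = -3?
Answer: 608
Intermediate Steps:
W = 16 (W = (-4)² = 16)
Q(F, w) = -40 (Q(F, w) = (-5 - 3)*5 = -8*5 = -40)
W*(-2 - Q(-1, 7)) = 16*(-2 - 1*(-40)) = 16*(-2 + 40) = 16*38 = 608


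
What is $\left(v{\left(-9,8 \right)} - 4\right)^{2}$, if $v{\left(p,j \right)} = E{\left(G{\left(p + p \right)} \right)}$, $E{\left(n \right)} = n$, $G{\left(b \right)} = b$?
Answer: $484$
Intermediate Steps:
$v{\left(p,j \right)} = 2 p$ ($v{\left(p,j \right)} = p + p = 2 p$)
$\left(v{\left(-9,8 \right)} - 4\right)^{2} = \left(2 \left(-9\right) - 4\right)^{2} = \left(-18 + \left(-4 + 0\right)\right)^{2} = \left(-18 - 4\right)^{2} = \left(-22\right)^{2} = 484$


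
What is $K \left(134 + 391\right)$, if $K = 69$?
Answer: $36225$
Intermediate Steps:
$K \left(134 + 391\right) = 69 \left(134 + 391\right) = 69 \cdot 525 = 36225$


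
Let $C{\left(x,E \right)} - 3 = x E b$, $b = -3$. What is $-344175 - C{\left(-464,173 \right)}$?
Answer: $-584994$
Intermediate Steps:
$C{\left(x,E \right)} = 3 - 3 E x$ ($C{\left(x,E \right)} = 3 + x E \left(-3\right) = 3 + E x \left(-3\right) = 3 - 3 E x$)
$-344175 - C{\left(-464,173 \right)} = -344175 - \left(3 - 519 \left(-464\right)\right) = -344175 - \left(3 + 240816\right) = -344175 - 240819 = -584994$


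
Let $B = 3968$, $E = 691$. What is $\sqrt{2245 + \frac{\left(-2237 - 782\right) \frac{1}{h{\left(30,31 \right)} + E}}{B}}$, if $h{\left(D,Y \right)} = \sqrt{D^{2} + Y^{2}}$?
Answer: $\frac{\sqrt{381643203542 + 552305920 \sqrt{1861}}}{496 \sqrt{691 + \sqrt{1861}}} \approx 47.381$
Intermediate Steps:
$\sqrt{2245 + \frac{\left(-2237 - 782\right) \frac{1}{h{\left(30,31 \right)} + E}}{B}} = \sqrt{2245 + \frac{\left(-2237 - 782\right) \frac{1}{\sqrt{30^{2} + 31^{2}} + 691}}{3968}} = \sqrt{2245 + - \frac{3019}{\sqrt{900 + 961} + 691} \cdot \frac{1}{3968}} = \sqrt{2245 + - \frac{3019}{\sqrt{1861} + 691} \cdot \frac{1}{3968}} = \sqrt{2245 + - \frac{3019}{691 + \sqrt{1861}} \cdot \frac{1}{3968}} = \sqrt{2245 - \frac{3019}{3968 \left(691 + \sqrt{1861}\right)}}$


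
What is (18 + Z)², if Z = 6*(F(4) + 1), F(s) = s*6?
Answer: 28224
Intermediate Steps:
F(s) = 6*s
Z = 150 (Z = 6*(6*4 + 1) = 6*(24 + 1) = 6*25 = 150)
(18 + Z)² = (18 + 150)² = 168² = 28224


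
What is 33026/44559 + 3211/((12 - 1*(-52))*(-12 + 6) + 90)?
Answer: -44456435/4366782 ≈ -10.181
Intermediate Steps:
33026/44559 + 3211/((12 - 1*(-52))*(-12 + 6) + 90) = 33026*(1/44559) + 3211/((12 + 52)*(-6) + 90) = 33026/44559 + 3211/(64*(-6) + 90) = 33026/44559 + 3211/(-384 + 90) = 33026/44559 + 3211/(-294) = 33026/44559 + 3211*(-1/294) = 33026/44559 - 3211/294 = -44456435/4366782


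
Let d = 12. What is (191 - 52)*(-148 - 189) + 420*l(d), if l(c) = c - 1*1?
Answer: -42223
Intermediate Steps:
l(c) = -1 + c (l(c) = c - 1 = -1 + c)
(191 - 52)*(-148 - 189) + 420*l(d) = (191 - 52)*(-148 - 189) + 420*(-1 + 12) = 139*(-337) + 420*11 = -46843 + 4620 = -42223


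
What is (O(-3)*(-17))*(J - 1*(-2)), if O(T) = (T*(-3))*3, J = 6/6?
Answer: -1377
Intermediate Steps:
J = 1 (J = 6*(1/6) = 1)
O(T) = -9*T (O(T) = -3*T*3 = -9*T)
(O(-3)*(-17))*(J - 1*(-2)) = (-9*(-3)*(-17))*(1 - 1*(-2)) = (27*(-17))*(1 + 2) = -459*3 = -1377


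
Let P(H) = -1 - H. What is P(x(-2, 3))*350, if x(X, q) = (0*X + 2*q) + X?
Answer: -1750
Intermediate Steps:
x(X, q) = X + 2*q (x(X, q) = (0 + 2*q) + X = 2*q + X = X + 2*q)
P(x(-2, 3))*350 = (-1 - (-2 + 2*3))*350 = (-1 - (-2 + 6))*350 = (-1 - 1*4)*350 = (-1 - 4)*350 = -5*350 = -1750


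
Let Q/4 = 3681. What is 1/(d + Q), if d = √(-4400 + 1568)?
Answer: 1227/18066584 - I*√177/54199752 ≈ 6.7915e-5 - 2.4546e-7*I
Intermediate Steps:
Q = 14724 (Q = 4*3681 = 14724)
d = 4*I*√177 (d = √(-2832) = 4*I*√177 ≈ 53.217*I)
1/(d + Q) = 1/(4*I*√177 + 14724) = 1/(14724 + 4*I*√177)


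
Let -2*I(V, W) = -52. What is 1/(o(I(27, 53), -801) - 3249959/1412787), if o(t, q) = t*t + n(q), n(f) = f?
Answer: -1412787/179848334 ≈ -0.0078554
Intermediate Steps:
I(V, W) = 26 (I(V, W) = -½*(-52) = 26)
o(t, q) = q + t² (o(t, q) = t*t + q = t² + q = q + t²)
1/(o(I(27, 53), -801) - 3249959/1412787) = 1/((-801 + 26²) - 3249959/1412787) = 1/((-801 + 676) - 3249959*1/1412787) = 1/(-125 - 3249959/1412787) = 1/(-179848334/1412787) = -1412787/179848334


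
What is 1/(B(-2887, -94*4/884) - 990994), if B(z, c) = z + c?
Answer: -221/219647795 ≈ -1.0062e-6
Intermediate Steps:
B(z, c) = c + z
1/(B(-2887, -94*4/884) - 990994) = 1/((-94*4/884 - 2887) - 990994) = 1/((-376*1/884 - 2887) - 990994) = 1/((-94/221 - 2887) - 990994) = 1/(-638121/221 - 990994) = 1/(-219647795/221) = -221/219647795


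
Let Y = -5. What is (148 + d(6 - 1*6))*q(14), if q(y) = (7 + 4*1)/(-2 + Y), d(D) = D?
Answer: -1628/7 ≈ -232.57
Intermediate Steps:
q(y) = -11/7 (q(y) = (7 + 4*1)/(-2 - 5) = (7 + 4)/(-7) = 11*(-1/7) = -11/7)
(148 + d(6 - 1*6))*q(14) = (148 + (6 - 1*6))*(-11/7) = (148 + (6 - 6))*(-11/7) = (148 + 0)*(-11/7) = 148*(-11/7) = -1628/7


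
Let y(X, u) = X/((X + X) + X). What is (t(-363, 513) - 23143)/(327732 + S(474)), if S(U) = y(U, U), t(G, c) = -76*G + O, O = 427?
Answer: 14616/983197 ≈ 0.014866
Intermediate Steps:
t(G, c) = 427 - 76*G (t(G, c) = -76*G + 427 = 427 - 76*G)
y(X, u) = ⅓ (y(X, u) = X/(2*X + X) = X/((3*X)) = X*(1/(3*X)) = ⅓)
S(U) = ⅓
(t(-363, 513) - 23143)/(327732 + S(474)) = ((427 - 76*(-363)) - 23143)/(327732 + ⅓) = ((427 + 27588) - 23143)/(983197/3) = (28015 - 23143)*(3/983197) = 4872*(3/983197) = 14616/983197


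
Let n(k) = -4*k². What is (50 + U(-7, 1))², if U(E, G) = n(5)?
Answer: 2500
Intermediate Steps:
U(E, G) = -100 (U(E, G) = -4*5² = -4*25 = -100)
(50 + U(-7, 1))² = (50 - 100)² = (-50)² = 2500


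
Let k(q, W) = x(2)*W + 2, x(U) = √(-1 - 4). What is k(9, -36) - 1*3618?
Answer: -3616 - 36*I*√5 ≈ -3616.0 - 80.498*I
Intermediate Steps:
x(U) = I*√5 (x(U) = √(-5) = I*√5)
k(q, W) = 2 + I*W*√5 (k(q, W) = (I*√5)*W + 2 = I*W*√5 + 2 = 2 + I*W*√5)
k(9, -36) - 1*3618 = (2 + I*(-36)*√5) - 1*3618 = (2 - 36*I*√5) - 3618 = -3616 - 36*I*√5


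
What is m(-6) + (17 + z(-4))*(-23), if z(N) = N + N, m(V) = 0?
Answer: -207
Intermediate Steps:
z(N) = 2*N
m(-6) + (17 + z(-4))*(-23) = 0 + (17 + 2*(-4))*(-23) = 0 + (17 - 8)*(-23) = 0 + 9*(-23) = 0 - 207 = -207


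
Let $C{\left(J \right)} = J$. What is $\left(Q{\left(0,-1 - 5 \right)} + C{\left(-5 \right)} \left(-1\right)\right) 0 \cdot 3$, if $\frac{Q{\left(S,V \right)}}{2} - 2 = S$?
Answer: $0$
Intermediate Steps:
$Q{\left(S,V \right)} = 4 + 2 S$
$\left(Q{\left(0,-1 - 5 \right)} + C{\left(-5 \right)} \left(-1\right)\right) 0 \cdot 3 = \left(\left(4 + 2 \cdot 0\right) - -5\right) 0 \cdot 3 = \left(\left(4 + 0\right) + 5\right) 0 \cdot 3 = \left(4 + 5\right) 0 \cdot 3 = 9 \cdot 0 \cdot 3 = 0 \cdot 3 = 0$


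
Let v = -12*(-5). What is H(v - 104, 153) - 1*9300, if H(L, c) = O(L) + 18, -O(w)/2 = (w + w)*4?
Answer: -8578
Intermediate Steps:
v = 60
O(w) = -16*w (O(w) = -2*(w + w)*4 = -2*2*w*4 = -16*w)
H(L, c) = 18 - 16*L (H(L, c) = -16*L + 18 = 18 - 16*L)
H(v - 104, 153) - 1*9300 = (18 - 16*(60 - 104)) - 1*9300 = (18 - 16*(-44)) - 9300 = (18 + 704) - 9300 = 722 - 9300 = -8578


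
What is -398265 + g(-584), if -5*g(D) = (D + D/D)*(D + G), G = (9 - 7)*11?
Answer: -2318971/5 ≈ -4.6379e+5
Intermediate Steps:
G = 22 (G = 2*11 = 22)
g(D) = -(1 + D)*(22 + D)/5 (g(D) = -(D + D/D)*(D + 22)/5 = -(D + 1)*(22 + D)/5 = -(1 + D)*(22 + D)/5)
-398265 + g(-584) = -398265 + (-22/5 - 23/5*(-584) - ⅕*(-584)²) = -398265 + (-22/5 + 13432/5 - ⅕*341056) = -398265 + (-22/5 + 13432/5 - 341056/5) = -398265 - 327646/5 = -2318971/5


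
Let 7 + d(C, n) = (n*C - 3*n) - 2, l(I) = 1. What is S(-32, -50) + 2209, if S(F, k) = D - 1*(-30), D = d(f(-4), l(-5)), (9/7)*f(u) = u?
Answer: 20015/9 ≈ 2223.9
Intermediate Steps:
f(u) = 7*u/9
d(C, n) = -9 - 3*n + C*n (d(C, n) = -7 + ((n*C - 3*n) - 2) = -7 + ((C*n - 3*n) - 2) = -7 + ((-3*n + C*n) - 2) = -7 + (-2 - 3*n + C*n) = -9 - 3*n + C*n)
D = -136/9 (D = -9 - 3*1 + ((7/9)*(-4))*1 = -9 - 3 - 28/9*1 = -9 - 3 - 28/9 = -136/9 ≈ -15.111)
S(F, k) = 134/9 (S(F, k) = -136/9 - 1*(-30) = -136/9 + 30 = 134/9)
S(-32, -50) + 2209 = 134/9 + 2209 = 20015/9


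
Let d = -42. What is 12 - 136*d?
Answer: 5724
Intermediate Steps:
12 - 136*d = 12 - 136*(-42) = 12 + 5712 = 5724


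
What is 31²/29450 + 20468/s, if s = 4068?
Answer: 4892677/966150 ≈ 5.0641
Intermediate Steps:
31²/29450 + 20468/s = 31²/29450 + 20468/4068 = 961*(1/29450) + 20468*(1/4068) = 31/950 + 5117/1017 = 4892677/966150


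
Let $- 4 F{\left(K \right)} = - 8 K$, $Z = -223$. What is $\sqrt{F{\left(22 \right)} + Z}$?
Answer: $i \sqrt{179} \approx 13.379 i$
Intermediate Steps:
$F{\left(K \right)} = 2 K$ ($F{\left(K \right)} = - \frac{\left(-8\right) K}{4} = 2 K$)
$\sqrt{F{\left(22 \right)} + Z} = \sqrt{2 \cdot 22 - 223} = \sqrt{44 - 223} = \sqrt{-179} = i \sqrt{179}$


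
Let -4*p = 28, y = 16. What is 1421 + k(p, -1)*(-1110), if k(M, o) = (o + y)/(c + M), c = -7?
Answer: 18272/7 ≈ 2610.3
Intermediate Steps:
p = -7 (p = -¼*28 = -7)
k(M, o) = (16 + o)/(-7 + M) (k(M, o) = (o + 16)/(-7 + M) = (16 + o)/(-7 + M))
1421 + k(p, -1)*(-1110) = 1421 + ((16 - 1)/(-7 - 7))*(-1110) = 1421 + (15/(-14))*(-1110) = 1421 - 1/14*15*(-1110) = 1421 - 15/14*(-1110) = 1421 + 8325/7 = 18272/7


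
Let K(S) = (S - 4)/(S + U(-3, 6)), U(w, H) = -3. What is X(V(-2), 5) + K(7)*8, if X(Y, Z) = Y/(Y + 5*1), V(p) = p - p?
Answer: 6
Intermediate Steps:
V(p) = 0
X(Y, Z) = Y/(5 + Y) (X(Y, Z) = Y/(Y + 5) = Y/(5 + Y))
K(S) = (-4 + S)/(-3 + S) (K(S) = (S - 4)/(S - 3) = (-4 + S)/(-3 + S))
X(V(-2), 5) + K(7)*8 = 0/(5 + 0) + ((-4 + 7)/(-3 + 7))*8 = 0/5 + (3/4)*8 = 0*(⅕) + ((¼)*3)*8 = 0 + (¾)*8 = 0 + 6 = 6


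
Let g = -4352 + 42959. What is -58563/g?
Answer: -19521/12869 ≈ -1.5169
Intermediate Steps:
g = 38607
-58563/g = -58563/38607 = -58563*1/38607 = -19521/12869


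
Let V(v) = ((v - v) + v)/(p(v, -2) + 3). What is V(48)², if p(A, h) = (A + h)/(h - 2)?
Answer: 9216/289 ≈ 31.889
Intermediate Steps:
p(A, h) = (A + h)/(-2 + h)
V(v) = v/(7/2 - v/4) (V(v) = ((v - v) + v)/((v - 2)/(-2 - 2) + 3) = (0 + v)/((-2 + v)/(-4) + 3) = v/(-(-2 + v)/4 + 3) = v/((½ - v/4) + 3) = v/(7/2 - v/4))
V(48)² = (-4*48/(-14 + 48))² = (-4*48/34)² = (-4*48*1/34)² = (-96/17)² = 9216/289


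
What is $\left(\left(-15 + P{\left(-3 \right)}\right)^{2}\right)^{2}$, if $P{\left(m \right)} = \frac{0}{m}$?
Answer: $50625$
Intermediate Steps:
$P{\left(m \right)} = 0$
$\left(\left(-15 + P{\left(-3 \right)}\right)^{2}\right)^{2} = \left(\left(-15 + 0\right)^{2}\right)^{2} = \left(\left(-15\right)^{2}\right)^{2} = 225^{2} = 50625$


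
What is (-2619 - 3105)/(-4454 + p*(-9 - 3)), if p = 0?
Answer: 2862/2227 ≈ 1.2851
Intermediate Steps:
(-2619 - 3105)/(-4454 + p*(-9 - 3)) = (-2619 - 3105)/(-4454 + 0*(-9 - 3)) = -5724/(-4454 + 0*(-12)) = -5724/(-4454 + 0) = -5724/(-4454) = -5724*(-1/4454) = 2862/2227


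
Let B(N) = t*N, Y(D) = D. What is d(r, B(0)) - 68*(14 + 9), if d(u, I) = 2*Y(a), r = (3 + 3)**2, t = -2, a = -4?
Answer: -1572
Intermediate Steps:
r = 36 (r = 6**2 = 36)
B(N) = -2*N
d(u, I) = -8 (d(u, I) = 2*(-4) = -8)
d(r, B(0)) - 68*(14 + 9) = -8 - 68*(14 + 9) = -8 - 68*23 = -8 - 1564 = -1572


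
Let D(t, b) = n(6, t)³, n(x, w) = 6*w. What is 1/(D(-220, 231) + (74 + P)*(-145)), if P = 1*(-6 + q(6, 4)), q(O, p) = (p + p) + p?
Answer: -1/2299979600 ≈ -4.3479e-10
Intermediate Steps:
q(O, p) = 3*p (q(O, p) = 2*p + p = 3*p)
D(t, b) = 216*t³ (D(t, b) = (6*t)³ = 216*t³)
P = 6 (P = 1*(-6 + 3*4) = 1*(-6 + 12) = 1*6 = 6)
1/(D(-220, 231) + (74 + P)*(-145)) = 1/(216*(-220)³ + (74 + 6)*(-145)) = 1/(216*(-10648000) + 80*(-145)) = 1/(-2299968000 - 11600) = 1/(-2299979600) = -1/2299979600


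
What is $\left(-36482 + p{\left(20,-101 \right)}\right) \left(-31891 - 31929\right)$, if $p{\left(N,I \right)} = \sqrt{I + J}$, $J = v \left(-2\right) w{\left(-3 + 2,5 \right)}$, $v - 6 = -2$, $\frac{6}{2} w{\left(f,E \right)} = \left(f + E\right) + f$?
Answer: $2328281240 - 63820 i \sqrt{109} \approx 2.3283 \cdot 10^{9} - 6.663 \cdot 10^{5} i$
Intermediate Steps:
$w{\left(f,E \right)} = \frac{E}{3} + \frac{2 f}{3}$ ($w{\left(f,E \right)} = \frac{\left(f + E\right) + f}{3} = \frac{\left(E + f\right) + f}{3} = \frac{E + 2 f}{3} = \frac{E}{3} + \frac{2 f}{3}$)
$v = 4$ ($v = 6 - 2 = 4$)
$J = -8$ ($J = 4 \left(-2\right) \left(\frac{1}{3} \cdot 5 + \frac{2 \left(-3 + 2\right)}{3}\right) = - 8 \left(\frac{5}{3} + \frac{2}{3} \left(-1\right)\right) = - 8 \left(\frac{5}{3} - \frac{2}{3}\right) = \left(-8\right) 1 = -8$)
$p{\left(N,I \right)} = \sqrt{-8 + I}$ ($p{\left(N,I \right)} = \sqrt{I - 8} = \sqrt{-8 + I}$)
$\left(-36482 + p{\left(20,-101 \right)}\right) \left(-31891 - 31929\right) = \left(-36482 + \sqrt{-8 - 101}\right) \left(-31891 - 31929\right) = \left(-36482 + \sqrt{-109}\right) \left(-63820\right) = \left(-36482 + i \sqrt{109}\right) \left(-63820\right) = 2328281240 - 63820 i \sqrt{109}$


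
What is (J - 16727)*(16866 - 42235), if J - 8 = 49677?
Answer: -836111502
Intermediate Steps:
J = 49685 (J = 8 + 49677 = 49685)
(J - 16727)*(16866 - 42235) = (49685 - 16727)*(16866 - 42235) = 32958*(-25369) = -836111502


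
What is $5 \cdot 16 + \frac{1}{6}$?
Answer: $\frac{481}{6} \approx 80.167$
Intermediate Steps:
$5 \cdot 16 + \frac{1}{6} = 80 + \frac{1}{6} = \frac{481}{6}$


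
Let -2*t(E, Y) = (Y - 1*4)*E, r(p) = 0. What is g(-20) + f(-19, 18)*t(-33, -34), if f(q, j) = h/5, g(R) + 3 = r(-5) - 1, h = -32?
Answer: 20044/5 ≈ 4008.8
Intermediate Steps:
g(R) = -4 (g(R) = -3 + (0 - 1) = -3 - 1 = -4)
t(E, Y) = -E*(-4 + Y)/2 (t(E, Y) = -(Y - 1*4)*E/2 = -(Y - 4)*E/2 = -(-4 + Y)*E/2 = -E*(-4 + Y)/2)
f(q, j) = -32/5
g(-20) + f(-19, 18)*t(-33, -34) = -4 - 16*(-33)*(4 - 1*(-34))/5 = -4 - 16*(-33)*(4 + 34)/5 = -4 - 16*(-33)*38/5 = -4 - 32/5*(-627) = -4 + 20064/5 = 20044/5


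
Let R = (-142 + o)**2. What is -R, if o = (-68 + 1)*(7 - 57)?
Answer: -10291264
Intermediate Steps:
o = 3350 (o = -67*(-50) = 3350)
R = 10291264 (R = (-142 + 3350)**2 = 3208**2 = 10291264)
-R = -1*10291264 = -10291264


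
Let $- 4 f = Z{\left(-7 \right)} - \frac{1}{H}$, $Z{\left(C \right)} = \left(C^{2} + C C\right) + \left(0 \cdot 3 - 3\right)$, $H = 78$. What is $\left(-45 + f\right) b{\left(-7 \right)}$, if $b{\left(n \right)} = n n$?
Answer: $- \frac{1051001}{312} \approx -3368.6$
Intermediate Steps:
$b{\left(n \right)} = n^{2}$
$Z{\left(C \right)} = -3 + 2 C^{2}$ ($Z{\left(C \right)} = \left(C^{2} + C^{2}\right) + \left(0 - 3\right) = 2 C^{2} - 3 = -3 + 2 C^{2}$)
$f = - \frac{7409}{312}$ ($f = - \frac{\left(-3 + 2 \left(-7\right)^{2}\right) - \frac{1}{78}}{4} = - \frac{\left(-3 + 2 \cdot 49\right) - \frac{1}{78}}{4} = - \frac{\left(-3 + 98\right) - \frac{1}{78}}{4} = - \frac{95 - \frac{1}{78}}{4} = \left(- \frac{1}{4}\right) \frac{7409}{78} = - \frac{7409}{312} \approx -23.747$)
$\left(-45 + f\right) b{\left(-7 \right)} = \left(-45 - \frac{7409}{312}\right) \left(-7\right)^{2} = \left(- \frac{21449}{312}\right) 49 = - \frac{1051001}{312}$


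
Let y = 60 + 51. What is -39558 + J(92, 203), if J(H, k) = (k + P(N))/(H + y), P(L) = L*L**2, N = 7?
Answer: -1147104/29 ≈ -39555.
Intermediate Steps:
P(L) = L**3
y = 111
J(H, k) = (343 + k)/(111 + H) (J(H, k) = (k + 7**3)/(H + 111) = (k + 343)/(111 + H) = (343 + k)/(111 + H))
-39558 + J(92, 203) = -39558 + (343 + 203)/(111 + 92) = -39558 + 546/203 = -39558 + (1/203)*546 = -39558 + 78/29 = -1147104/29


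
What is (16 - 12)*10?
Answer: 40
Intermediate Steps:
(16 - 12)*10 = 4*10 = 40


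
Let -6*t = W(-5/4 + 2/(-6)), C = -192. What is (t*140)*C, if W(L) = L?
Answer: -21280/3 ≈ -7093.3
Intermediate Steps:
t = 19/72 (t = -(-5/4 + 2/(-6))/6 = -(-5*¼ + 2*(-⅙))/6 = -(-5/4 - ⅓)/6 = -⅙*(-19/12) = 19/72 ≈ 0.26389)
(t*140)*C = ((19/72)*140)*(-192) = (665/18)*(-192) = -21280/3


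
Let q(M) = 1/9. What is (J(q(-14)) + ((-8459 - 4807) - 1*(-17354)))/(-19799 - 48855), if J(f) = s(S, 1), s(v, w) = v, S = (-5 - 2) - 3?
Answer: -2039/34327 ≈ -0.059399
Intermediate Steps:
S = -10 (S = -7 - 3 = -10)
q(M) = ⅑
J(f) = -10
(J(q(-14)) + ((-8459 - 4807) - 1*(-17354)))/(-19799 - 48855) = (-10 + ((-8459 - 4807) - 1*(-17354)))/(-19799 - 48855) = (-10 + (-13266 + 17354))/(-68654) = (-10 + 4088)*(-1/68654) = 4078*(-1/68654) = -2039/34327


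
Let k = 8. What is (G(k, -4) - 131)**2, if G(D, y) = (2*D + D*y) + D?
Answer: 19321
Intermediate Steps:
G(D, y) = 3*D + D*y
(G(k, -4) - 131)**2 = (8*(3 - 4) - 131)**2 = (8*(-1) - 131)**2 = (-8 - 131)**2 = (-139)**2 = 19321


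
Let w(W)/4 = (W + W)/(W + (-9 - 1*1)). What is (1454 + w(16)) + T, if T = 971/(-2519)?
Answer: 11146181/7557 ≈ 1474.9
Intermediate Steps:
w(W) = 8*W/(-10 + W) (w(W) = 4*((W + W)/(W + (-9 - 1*1))) = 4*((2*W)/(W + (-9 - 1))) = 4*((2*W)/(W - 10)) = 4*((2*W)/(-10 + W)) = 4*(2*W/(-10 + W)) = 8*W/(-10 + W))
T = -971/2519 (T = 971*(-1/2519) = -971/2519 ≈ -0.38547)
(1454 + w(16)) + T = (1454 + 8*16/(-10 + 16)) - 971/2519 = (1454 + 8*16/6) - 971/2519 = (1454 + 8*16*(1/6)) - 971/2519 = (1454 + 64/3) - 971/2519 = 4426/3 - 971/2519 = 11146181/7557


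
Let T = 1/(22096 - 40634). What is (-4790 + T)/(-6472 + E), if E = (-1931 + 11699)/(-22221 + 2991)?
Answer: 94864817435/128186488248 ≈ 0.74005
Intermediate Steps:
T = -1/18538 (T = 1/(-18538) = -1/18538 ≈ -5.3943e-5)
E = -1628/3205 (E = 9768/(-19230) = 9768*(-1/19230) = -1628/3205 ≈ -0.50796)
(-4790 + T)/(-6472 + E) = (-4790 - 1/18538)/(-6472 - 1628/3205) = -88797021/(18538*(-20744388/3205)) = -88797021/18538*(-3205/20744388) = 94864817435/128186488248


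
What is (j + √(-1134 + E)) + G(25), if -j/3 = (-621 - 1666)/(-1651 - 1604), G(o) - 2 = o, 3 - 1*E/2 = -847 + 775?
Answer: 27008/1085 + 2*I*√246 ≈ 24.892 + 31.369*I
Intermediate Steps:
E = 150 (E = 6 - 2*(-847 + 775) = 6 - 2*(-72) = 6 + 144 = 150)
G(o) = 2 + o
j = -2287/1085 (j = -3*(-621 - 1666)/(-1651 - 1604) = -(-6861)/(-3255) = -(-6861)*(-1)/3255 = -3*2287/3255 = -2287/1085 ≈ -2.1078)
(j + √(-1134 + E)) + G(25) = (-2287/1085 + √(-1134 + 150)) + (2 + 25) = (-2287/1085 + √(-984)) + 27 = (-2287/1085 + 2*I*√246) + 27 = 27008/1085 + 2*I*√246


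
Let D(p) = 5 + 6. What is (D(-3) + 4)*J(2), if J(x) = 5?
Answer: 75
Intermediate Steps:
D(p) = 11
(D(-3) + 4)*J(2) = (11 + 4)*5 = 15*5 = 75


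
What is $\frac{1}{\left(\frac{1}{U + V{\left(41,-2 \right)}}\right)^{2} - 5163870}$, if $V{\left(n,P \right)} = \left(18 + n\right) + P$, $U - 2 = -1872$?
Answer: $- \frac{3286969}{16973480610029} \approx -1.9365 \cdot 10^{-7}$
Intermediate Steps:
$U = -1870$ ($U = 2 - 1872 = -1870$)
$V{\left(n,P \right)} = 18 + P + n$
$\frac{1}{\left(\frac{1}{U + V{\left(41,-2 \right)}}\right)^{2} - 5163870} = \frac{1}{\left(\frac{1}{-1870 + \left(18 - 2 + 41\right)}\right)^{2} - 5163870} = \frac{1}{\left(\frac{1}{-1870 + 57}\right)^{2} - 5163870} = \frac{1}{\left(\frac{1}{-1813}\right)^{2} - 5163870} = \frac{1}{\left(- \frac{1}{1813}\right)^{2} - 5163870} = \frac{1}{\frac{1}{3286969} - 5163870} = \frac{1}{- \frac{16973480610029}{3286969}} = - \frac{3286969}{16973480610029}$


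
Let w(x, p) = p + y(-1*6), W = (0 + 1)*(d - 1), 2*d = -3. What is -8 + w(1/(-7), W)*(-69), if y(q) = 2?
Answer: 53/2 ≈ 26.500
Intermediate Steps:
d = -3/2 (d = (1/2)*(-3) = -3/2 ≈ -1.5000)
W = -5/2 (W = (0 + 1)*(-3/2 - 1) = 1*(-5/2) = -5/2 ≈ -2.5000)
w(x, p) = 2 + p (w(x, p) = p + 2 = 2 + p)
-8 + w(1/(-7), W)*(-69) = -8 + (2 - 5/2)*(-69) = -8 - 1/2*(-69) = -8 + 69/2 = 53/2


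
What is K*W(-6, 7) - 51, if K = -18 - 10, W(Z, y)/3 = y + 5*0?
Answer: -639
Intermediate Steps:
W(Z, y) = 3*y (W(Z, y) = 3*(y + 5*0) = 3*(y + 0) = 3*y)
K = -28
K*W(-6, 7) - 51 = -84*7 - 51 = -28*21 - 51 = -588 - 51 = -639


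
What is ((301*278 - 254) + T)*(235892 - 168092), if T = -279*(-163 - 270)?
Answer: 13846861800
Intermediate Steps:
T = 120807 (T = -279*(-433) = 120807)
((301*278 - 254) + T)*(235892 - 168092) = ((301*278 - 254) + 120807)*(235892 - 168092) = ((83678 - 254) + 120807)*67800 = (83424 + 120807)*67800 = 204231*67800 = 13846861800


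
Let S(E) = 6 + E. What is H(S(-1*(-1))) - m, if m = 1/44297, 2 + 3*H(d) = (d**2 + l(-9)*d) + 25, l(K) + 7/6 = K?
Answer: 221467/797346 ≈ 0.27776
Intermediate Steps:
l(K) = -7/6 + K
H(d) = 23/3 - 61*d/18 + d**2/3 (H(d) = -2/3 + ((d**2 + (-7/6 - 9)*d) + 25)/3 = -2/3 + ((d**2 - 61*d/6) + 25)/3 = -2/3 + (25 + d**2 - 61*d/6)/3 = -2/3 + (25/3 - 61*d/18 + d**2/3) = 23/3 - 61*d/18 + d**2/3)
m = 1/44297 ≈ 2.2575e-5
H(S(-1*(-1))) - m = (23/3 - 61*(6 - 1*(-1))/18 + (6 - 1*(-1))**2/3) - 1*1/44297 = (23/3 - 61*(6 + 1)/18 + (6 + 1)**2/3) - 1/44297 = (23/3 - 61/18*7 + (1/3)*7**2) - 1/44297 = (23/3 - 427/18 + (1/3)*49) - 1/44297 = (23/3 - 427/18 + 49/3) - 1/44297 = 5/18 - 1/44297 = 221467/797346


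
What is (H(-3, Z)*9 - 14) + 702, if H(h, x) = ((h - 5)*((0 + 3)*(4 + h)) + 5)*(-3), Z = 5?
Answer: 1201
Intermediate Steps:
H(h, x) = -15 - 3*(-5 + h)*(12 + 3*h) (H(h, x) = ((-5 + h)*(3*(4 + h)) + 5)*(-3) = ((-5 + h)*(12 + 3*h) + 5)*(-3) = (5 + (-5 + h)*(12 + 3*h))*(-3) = -15 - 3*(-5 + h)*(12 + 3*h))
(H(-3, Z)*9 - 14) + 702 = ((165 - 9*(-3)**2 + 9*(-3))*9 - 14) + 702 = ((165 - 9*9 - 27)*9 - 14) + 702 = ((165 - 81 - 27)*9 - 14) + 702 = (57*9 - 14) + 702 = (513 - 14) + 702 = 499 + 702 = 1201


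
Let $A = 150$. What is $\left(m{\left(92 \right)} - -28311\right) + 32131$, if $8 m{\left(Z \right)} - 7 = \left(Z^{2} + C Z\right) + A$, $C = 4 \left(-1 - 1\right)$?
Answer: $\frac{491421}{8} \approx 61428.0$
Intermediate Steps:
$C = -8$ ($C = 4 \left(-2\right) = -8$)
$m{\left(Z \right)} = \frac{157}{8} - Z + \frac{Z^{2}}{8}$ ($m{\left(Z \right)} = \frac{7}{8} + \frac{\left(Z^{2} - 8 Z\right) + 150}{8} = \frac{7}{8} + \frac{150 + Z^{2} - 8 Z}{8} = \frac{7}{8} + \left(\frac{75}{4} - Z + \frac{Z^{2}}{8}\right) = \frac{157}{8} - Z + \frac{Z^{2}}{8}$)
$\left(m{\left(92 \right)} - -28311\right) + 32131 = \left(\left(\frac{157}{8} - 92 + \frac{92^{2}}{8}\right) - -28311\right) + 32131 = \left(\left(\frac{157}{8} - 92 + \frac{1}{8} \cdot 8464\right) + 28311\right) + 32131 = \left(\left(\frac{157}{8} - 92 + 1058\right) + 28311\right) + 32131 = \left(\frac{7885}{8} + 28311\right) + 32131 = \frac{234373}{8} + 32131 = \frac{491421}{8}$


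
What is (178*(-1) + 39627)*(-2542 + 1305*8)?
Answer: 311568202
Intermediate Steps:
(178*(-1) + 39627)*(-2542 + 1305*8) = (-178 + 39627)*(-2542 + 10440) = 39449*7898 = 311568202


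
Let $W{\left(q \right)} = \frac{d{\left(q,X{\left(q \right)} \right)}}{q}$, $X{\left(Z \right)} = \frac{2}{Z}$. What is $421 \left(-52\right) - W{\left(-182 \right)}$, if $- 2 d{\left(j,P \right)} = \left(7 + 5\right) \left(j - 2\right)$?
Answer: $- \frac{1991620}{91} \approx -21886.0$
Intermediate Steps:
$d{\left(j,P \right)} = 12 - 6 j$ ($d{\left(j,P \right)} = - \frac{\left(7 + 5\right) \left(j - 2\right)}{2} = - \frac{12 \left(-2 + j\right)}{2} = - \frac{-24 + 12 j}{2} = 12 - 6 j$)
$W{\left(q \right)} = \frac{12 - 6 q}{q}$
$421 \left(-52\right) - W{\left(-182 \right)} = 421 \left(-52\right) - \left(-6 + \frac{12}{-182}\right) = -21892 - \left(-6 + 12 \left(- \frac{1}{182}\right)\right) = -21892 - \left(-6 - \frac{6}{91}\right) = -21892 - - \frac{552}{91} = -21892 + \frac{552}{91} = - \frac{1991620}{91}$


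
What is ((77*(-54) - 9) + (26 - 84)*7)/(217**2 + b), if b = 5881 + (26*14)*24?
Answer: -4573/61706 ≈ -0.074109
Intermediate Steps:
b = 14617 (b = 5881 + 364*24 = 5881 + 8736 = 14617)
((77*(-54) - 9) + (26 - 84)*7)/(217**2 + b) = ((77*(-54) - 9) + (26 - 84)*7)/(217**2 + 14617) = ((-4158 - 9) - 58*7)/(47089 + 14617) = (-4167 - 406)/61706 = -4573*1/61706 = -4573/61706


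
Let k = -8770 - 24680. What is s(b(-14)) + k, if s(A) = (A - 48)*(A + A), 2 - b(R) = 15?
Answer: -31864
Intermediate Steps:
b(R) = -13 (b(R) = 2 - 1*15 = 2 - 15 = -13)
k = -33450
s(A) = 2*A*(-48 + A) (s(A) = (-48 + A)*(2*A) = 2*A*(-48 + A))
s(b(-14)) + k = 2*(-13)*(-48 - 13) - 33450 = 2*(-13)*(-61) - 33450 = 1586 - 33450 = -31864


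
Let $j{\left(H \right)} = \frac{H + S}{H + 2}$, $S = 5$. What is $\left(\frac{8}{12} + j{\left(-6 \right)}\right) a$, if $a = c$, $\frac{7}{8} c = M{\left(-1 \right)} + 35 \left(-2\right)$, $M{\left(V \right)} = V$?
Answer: $- \frac{1562}{21} \approx -74.381$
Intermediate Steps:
$c = - \frac{568}{7}$ ($c = \frac{8 \left(-1 + 35 \left(-2\right)\right)}{7} = \frac{8 \left(-1 - 70\right)}{7} = \frac{8}{7} \left(-71\right) = - \frac{568}{7} \approx -81.143$)
$j{\left(H \right)} = \frac{5 + H}{2 + H}$ ($j{\left(H \right)} = \frac{H + 5}{H + 2} = \frac{5 + H}{2 + H}$)
$a = - \frac{568}{7} \approx -81.143$
$\left(\frac{8}{12} + j{\left(-6 \right)}\right) a = \left(\frac{8}{12} + \frac{5 - 6}{2 - 6}\right) \left(- \frac{568}{7}\right) = \left(8 \cdot \frac{1}{12} + \frac{1}{-4} \left(-1\right)\right) \left(- \frac{568}{7}\right) = \left(\frac{2}{3} - - \frac{1}{4}\right) \left(- \frac{568}{7}\right) = \left(\frac{2}{3} + \frac{1}{4}\right) \left(- \frac{568}{7}\right) = \frac{11}{12} \left(- \frac{568}{7}\right) = - \frac{1562}{21}$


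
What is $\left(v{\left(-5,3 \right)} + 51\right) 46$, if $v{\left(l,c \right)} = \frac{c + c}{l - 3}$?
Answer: $\frac{4623}{2} \approx 2311.5$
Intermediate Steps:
$v{\left(l,c \right)} = \frac{2 c}{-3 + l}$
$\left(v{\left(-5,3 \right)} + 51\right) 46 = \left(2 \cdot 3 \frac{1}{-3 - 5} + 51\right) 46 = \left(2 \cdot 3 \frac{1}{-8} + 51\right) 46 = \left(2 \cdot 3 \left(- \frac{1}{8}\right) + 51\right) 46 = \left(- \frac{3}{4} + 51\right) 46 = \frac{201}{4} \cdot 46 = \frac{4623}{2}$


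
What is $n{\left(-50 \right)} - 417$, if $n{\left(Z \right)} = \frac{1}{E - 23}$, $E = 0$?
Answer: $- \frac{9592}{23} \approx -417.04$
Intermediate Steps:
$n{\left(Z \right)} = - \frac{1}{23}$ ($n{\left(Z \right)} = \frac{1}{0 - 23} = \frac{1}{-23} = - \frac{1}{23}$)
$n{\left(-50 \right)} - 417 = - \frac{1}{23} - 417 = - \frac{9592}{23}$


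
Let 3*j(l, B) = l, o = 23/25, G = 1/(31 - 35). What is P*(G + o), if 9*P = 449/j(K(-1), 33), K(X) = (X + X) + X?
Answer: -30083/900 ≈ -33.426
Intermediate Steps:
K(X) = 3*X (K(X) = 2*X + X = 3*X)
G = -¼ (G = 1/(-4) = -¼ ≈ -0.25000)
o = 23/25 (o = 23*(1/25) = 23/25 ≈ 0.92000)
j(l, B) = l/3
P = -449/9 (P = (449/(((3*(-1))/3)))/9 = (449/(((⅓)*(-3))))/9 = (449/(-1))/9 = (449*(-1))/9 = (⅑)*(-449) = -449/9 ≈ -49.889)
P*(G + o) = -449*(-¼ + 23/25)/9 = -449/9*67/100 = -30083/900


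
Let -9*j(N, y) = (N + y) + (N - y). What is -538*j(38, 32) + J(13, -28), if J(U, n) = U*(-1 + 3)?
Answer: 41122/9 ≈ 4569.1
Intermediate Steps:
j(N, y) = -2*N/9 (j(N, y) = -((N + y) + (N - y))/9 = -2*N/9)
J(U, n) = 2*U (J(U, n) = U*2 = 2*U)
-538*j(38, 32) + J(13, -28) = -(-1076)*38/9 + 2*13 = -538*(-76/9) + 26 = 40888/9 + 26 = 41122/9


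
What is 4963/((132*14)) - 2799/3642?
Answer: 307207/160248 ≈ 1.9171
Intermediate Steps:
4963/((132*14)) - 2799/3642 = 4963/1848 - 2799*1/3642 = 4963*(1/1848) - 933/1214 = 709/264 - 933/1214 = 307207/160248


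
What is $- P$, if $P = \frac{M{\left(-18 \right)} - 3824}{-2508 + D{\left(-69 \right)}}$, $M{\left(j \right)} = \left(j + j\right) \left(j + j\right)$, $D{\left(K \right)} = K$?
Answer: $- \frac{2528}{2577} \approx -0.98099$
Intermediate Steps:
$M{\left(j \right)} = 4 j^{2}$ ($M{\left(j \right)} = 2 j 2 j = 4 j^{2}$)
$P = \frac{2528}{2577}$ ($P = \frac{4 \left(-18\right)^{2} - 3824}{-2508 - 69} = \frac{4 \cdot 324 - 3824}{-2577} = \left(1296 - 3824\right) \left(- \frac{1}{2577}\right) = \left(-2528\right) \left(- \frac{1}{2577}\right) = \frac{2528}{2577} \approx 0.98099$)
$- P = \left(-1\right) \frac{2528}{2577} = - \frac{2528}{2577}$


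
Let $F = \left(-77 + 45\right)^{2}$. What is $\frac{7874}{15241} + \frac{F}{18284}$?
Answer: $\frac{39893750}{69666611} \approx 0.57264$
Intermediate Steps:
$F = 1024$ ($F = \left(-32\right)^{2} = 1024$)
$\frac{7874}{15241} + \frac{F}{18284} = \frac{7874}{15241} + \frac{1024}{18284} = 7874 \cdot \frac{1}{15241} + 1024 \cdot \frac{1}{18284} = \frac{7874}{15241} + \frac{256}{4571} = \frac{39893750}{69666611}$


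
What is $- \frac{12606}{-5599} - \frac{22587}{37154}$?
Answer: $\frac{31081701}{18911386} \approx 1.6435$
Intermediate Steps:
$- \frac{12606}{-5599} - \frac{22587}{37154} = \left(-12606\right) \left(- \frac{1}{5599}\right) - \frac{22587}{37154} = \frac{1146}{509} - \frac{22587}{37154} = \frac{31081701}{18911386}$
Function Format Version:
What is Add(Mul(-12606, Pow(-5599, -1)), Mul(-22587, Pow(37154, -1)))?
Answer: Rational(31081701, 18911386) ≈ 1.6435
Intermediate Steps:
Add(Mul(-12606, Pow(-5599, -1)), Mul(-22587, Pow(37154, -1))) = Add(Mul(-12606, Rational(-1, 5599)), Mul(-22587, Rational(1, 37154))) = Add(Rational(1146, 509), Rational(-22587, 37154)) = Rational(31081701, 18911386)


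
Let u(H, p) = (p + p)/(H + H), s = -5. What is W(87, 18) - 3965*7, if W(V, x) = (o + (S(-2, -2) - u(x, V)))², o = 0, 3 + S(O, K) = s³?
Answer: -363971/36 ≈ -10110.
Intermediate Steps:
S(O, K) = -128 (S(O, K) = -3 + (-5)³ = -3 - 125 = -128)
u(H, p) = p/H (u(H, p) = (2*p)/((2*H)) = (2*p)*(1/(2*H)) = p/H)
W(V, x) = (-128 - V/x)² (W(V, x) = (0 + (-128 - V/x))² = (-128 - V/x)²)
W(87, 18) - 3965*7 = (87 + 128*18)²/18² - 3965*7 = (87 + 2304)²/324 - 27755 = (1/324)*2391² - 27755 = (1/324)*5716881 - 27755 = 635209/36 - 27755 = -363971/36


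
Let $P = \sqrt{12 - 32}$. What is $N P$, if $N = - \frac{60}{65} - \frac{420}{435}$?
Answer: $- \frac{1424 i \sqrt{5}}{377} \approx - 8.446 i$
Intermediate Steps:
$N = - \frac{712}{377}$ ($N = \left(-60\right) \frac{1}{65} - \frac{28}{29} = - \frac{12}{13} - \frac{28}{29} = - \frac{712}{377} \approx -1.8886$)
$P = 2 i \sqrt{5}$ ($P = \sqrt{-20} = 2 i \sqrt{5} \approx 4.4721 i$)
$N P = - \frac{712 \cdot 2 i \sqrt{5}}{377} = - \frac{1424 i \sqrt{5}}{377}$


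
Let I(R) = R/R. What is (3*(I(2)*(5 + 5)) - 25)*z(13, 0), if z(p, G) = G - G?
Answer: 0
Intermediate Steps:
I(R) = 1
z(p, G) = 0
(3*(I(2)*(5 + 5)) - 25)*z(13, 0) = (3*(1*(5 + 5)) - 25)*0 = (3*(1*10) - 25)*0 = (3*10 - 25)*0 = (30 - 25)*0 = 5*0 = 0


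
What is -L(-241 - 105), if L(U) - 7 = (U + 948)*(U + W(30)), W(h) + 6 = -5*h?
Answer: 302197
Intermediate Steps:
W(h) = -6 - 5*h
L(U) = 7 + (-156 + U)*(948 + U) (L(U) = 7 + (U + 948)*(U + (-6 - 5*30)) = 7 + (948 + U)*(U + (-6 - 150)) = 7 + (948 + U)*(U - 156) = 7 + (948 + U)*(-156 + U) = 7 + (-156 + U)*(948 + U))
-L(-241 - 105) = -(-147881 + (-241 - 105)² + 792*(-241 - 105)) = -(-147881 + (-346)² + 792*(-346)) = -(-147881 + 119716 - 274032) = -1*(-302197) = 302197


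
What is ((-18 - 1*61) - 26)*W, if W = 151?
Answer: -15855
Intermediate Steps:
((-18 - 1*61) - 26)*W = ((-18 - 1*61) - 26)*151 = ((-18 - 61) - 26)*151 = (-79 - 26)*151 = -105*151 = -15855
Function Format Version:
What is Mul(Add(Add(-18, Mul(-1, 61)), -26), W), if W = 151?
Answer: -15855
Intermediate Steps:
Mul(Add(Add(-18, Mul(-1, 61)), -26), W) = Mul(Add(Add(-18, Mul(-1, 61)), -26), 151) = Mul(Add(Add(-18, -61), -26), 151) = Mul(Add(-79, -26), 151) = Mul(-105, 151) = -15855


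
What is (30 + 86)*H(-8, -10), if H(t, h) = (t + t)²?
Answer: 29696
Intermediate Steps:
H(t, h) = 4*t² (H(t, h) = (2*t)² = 4*t²)
(30 + 86)*H(-8, -10) = (30 + 86)*(4*(-8)²) = 116*(4*64) = 116*256 = 29696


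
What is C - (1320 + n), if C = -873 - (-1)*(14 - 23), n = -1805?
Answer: -397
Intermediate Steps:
C = -882 (C = -873 - (-1)*(-9) = -873 - 1*9 = -873 - 9 = -882)
C - (1320 + n) = -882 - (1320 - 1805) = -882 - 1*(-485) = -882 + 485 = -397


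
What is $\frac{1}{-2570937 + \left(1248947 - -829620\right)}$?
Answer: $- \frac{1}{492370} \approx -2.031 \cdot 10^{-6}$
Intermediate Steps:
$\frac{1}{-2570937 + \left(1248947 - -829620\right)} = \frac{1}{-2570937 + \left(1248947 + 829620\right)} = \frac{1}{-2570937 + 2078567} = \frac{1}{-492370} = - \frac{1}{492370}$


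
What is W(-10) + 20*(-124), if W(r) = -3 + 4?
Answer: -2479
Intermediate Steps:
W(r) = 1
W(-10) + 20*(-124) = 1 + 20*(-124) = 1 - 2480 = -2479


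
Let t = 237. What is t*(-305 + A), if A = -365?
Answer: -158790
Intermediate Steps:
t*(-305 + A) = 237*(-305 - 365) = 237*(-670) = -158790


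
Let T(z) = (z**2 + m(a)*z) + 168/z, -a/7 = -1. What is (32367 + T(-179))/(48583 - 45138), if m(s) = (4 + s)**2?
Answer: 7651903/616655 ≈ 12.409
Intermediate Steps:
a = 7 (a = -7*(-1) = 7)
T(z) = z**2 + 121*z + 168/z (T(z) = (z**2 + (4 + 7)**2*z) + 168/z = (z**2 + 11**2*z) + 168/z = (z**2 + 121*z) + 168/z = z**2 + 121*z + 168/z)
(32367 + T(-179))/(48583 - 45138) = (32367 + (168 + (-179)**2*(121 - 179))/(-179))/(48583 - 45138) = (32367 - (168 + 32041*(-58))/179)/3445 = (32367 - (168 - 1858378)/179)*(1/3445) = (32367 - 1/179*(-1858210))*(1/3445) = (32367 + 1858210/179)*(1/3445) = (7651903/179)*(1/3445) = 7651903/616655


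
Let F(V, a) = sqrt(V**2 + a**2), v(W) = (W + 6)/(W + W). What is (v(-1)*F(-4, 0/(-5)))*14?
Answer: -140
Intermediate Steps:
v(W) = (6 + W)/(2*W) (v(W) = (6 + W)/((2*W)) = (6 + W)*(1/(2*W)) = (6 + W)/(2*W))
(v(-1)*F(-4, 0/(-5)))*14 = (((1/2)*(6 - 1)/(-1))*sqrt((-4)**2 + (0/(-5))**2))*14 = (((1/2)*(-1)*5)*sqrt(16 + (0*(-1/5))**2))*14 = -5*sqrt(16 + 0**2)/2*14 = -5*sqrt(16 + 0)/2*14 = -5*sqrt(16)/2*14 = -5/2*4*14 = -10*14 = -140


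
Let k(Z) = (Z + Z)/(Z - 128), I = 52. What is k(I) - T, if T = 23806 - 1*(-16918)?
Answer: -773782/19 ≈ -40725.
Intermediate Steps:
T = 40724 (T = 23806 + 16918 = 40724)
k(Z) = 2*Z/(-128 + Z) (k(Z) = (2*Z)/(-128 + Z) = 2*Z/(-128 + Z))
k(I) - T = 2*52/(-128 + 52) - 1*40724 = 2*52/(-76) - 40724 = 2*52*(-1/76) - 40724 = -26/19 - 40724 = -773782/19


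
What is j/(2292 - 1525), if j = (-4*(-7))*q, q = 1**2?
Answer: 28/767 ≈ 0.036506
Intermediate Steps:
q = 1
j = 28 (j = -4*(-7)*1 = 28*1 = 28)
j/(2292 - 1525) = 28/(2292 - 1525) = 28/767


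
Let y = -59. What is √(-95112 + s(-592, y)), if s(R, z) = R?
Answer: 2*I*√23926 ≈ 309.36*I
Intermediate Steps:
√(-95112 + s(-592, y)) = √(-95112 - 592) = √(-95704) = 2*I*√23926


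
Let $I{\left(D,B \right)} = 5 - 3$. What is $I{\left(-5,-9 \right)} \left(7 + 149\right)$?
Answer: $312$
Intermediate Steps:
$I{\left(D,B \right)} = 2$
$I{\left(-5,-9 \right)} \left(7 + 149\right) = 2 \left(7 + 149\right) = 2 \cdot 156 = 312$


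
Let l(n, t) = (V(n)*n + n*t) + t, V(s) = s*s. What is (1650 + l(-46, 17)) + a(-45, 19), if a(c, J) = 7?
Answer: -96444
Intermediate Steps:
V(s) = s²
l(n, t) = t + n³ + n*t (l(n, t) = (n²*n + n*t) + t = (n³ + n*t) + t = t + n³ + n*t)
(1650 + l(-46, 17)) + a(-45, 19) = (1650 + (17 + (-46)³ - 46*17)) + 7 = (1650 + (17 - 97336 - 782)) + 7 = (1650 - 98101) + 7 = -96451 + 7 = -96444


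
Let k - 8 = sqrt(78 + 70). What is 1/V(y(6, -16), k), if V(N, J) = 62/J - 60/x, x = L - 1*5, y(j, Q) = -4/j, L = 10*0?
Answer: -128/913 + 31*sqrt(37)/913 ≈ 0.066337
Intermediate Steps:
L = 0
k = 8 + 2*sqrt(37) (k = 8 + sqrt(78 + 70) = 8 + sqrt(148) = 8 + 2*sqrt(37) ≈ 20.166)
x = -5 (x = 0 - 1*5 = 0 - 5 = -5)
V(N, J) = 12 + 62/J (V(N, J) = 62/J - 60/(-5) = 62/J - 60*(-1/5) = 62/J + 12 = 12 + 62/J)
1/V(y(6, -16), k) = 1/(12 + 62/(8 + 2*sqrt(37)))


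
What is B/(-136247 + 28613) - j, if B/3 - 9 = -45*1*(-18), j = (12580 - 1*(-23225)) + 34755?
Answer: -2531552499/35878 ≈ -70560.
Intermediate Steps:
j = 70560 (j = (12580 + 23225) + 34755 = 35805 + 34755 = 70560)
B = 2457 (B = 27 + 3*(-45*1*(-18)) = 27 + 3*(-45*(-18)) = 27 + 3*810 = 27 + 2430 = 2457)
B/(-136247 + 28613) - j = 2457/(-136247 + 28613) - 1*70560 = 2457/(-107634) - 70560 = 2457*(-1/107634) - 70560 = -819/35878 - 70560 = -2531552499/35878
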